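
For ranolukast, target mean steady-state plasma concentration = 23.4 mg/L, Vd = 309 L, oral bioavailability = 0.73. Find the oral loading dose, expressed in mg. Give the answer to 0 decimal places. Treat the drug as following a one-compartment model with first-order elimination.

9905 mg

LD = Css × Vd / F = 23.4 × 309 / 0.73 = 9905 mg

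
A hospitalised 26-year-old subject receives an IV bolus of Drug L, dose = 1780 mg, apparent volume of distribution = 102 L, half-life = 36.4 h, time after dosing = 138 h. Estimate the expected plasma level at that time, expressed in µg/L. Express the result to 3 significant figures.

1260 µg/L

C₀ = Dose / Vd = 1780 / 102 = 17.45 mg/L
k = ln2 / t½ = 0.693147 / 36.4 = 0.01904 h⁻¹
C = C₀ · e^(−k·t) = 17.45 × e^(−0.01904 × 138)
  = 17.45 × 0.07226 = 1.261 mg/L
Convert: 1.261 mg/L × 1000 = 1261 µg/L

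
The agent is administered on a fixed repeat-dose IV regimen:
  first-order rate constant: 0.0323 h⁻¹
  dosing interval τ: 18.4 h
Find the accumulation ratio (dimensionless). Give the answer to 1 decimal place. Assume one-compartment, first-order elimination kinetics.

e^(−kτ) = e^(−0.03230 × 18.4) = 0.5519
Accumulation ratio R = 1 / (1 − e^(−kτ)) = 1 / (1 − 0.5519) = 2.232

2.2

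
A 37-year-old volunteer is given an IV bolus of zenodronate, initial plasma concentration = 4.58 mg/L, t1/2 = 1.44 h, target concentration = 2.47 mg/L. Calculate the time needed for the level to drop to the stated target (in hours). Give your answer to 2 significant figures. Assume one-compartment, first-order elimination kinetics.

k = ln2 / t½ = 0.693147 / 1.44 = 0.4814 h⁻¹
t = ln(C₀ / C) / k = ln(4.580 / 2.47) / 0.4814
  = ln(1.854) / 0.4814 = 0.6173 / 0.4814 = 1.282 h

1.3 h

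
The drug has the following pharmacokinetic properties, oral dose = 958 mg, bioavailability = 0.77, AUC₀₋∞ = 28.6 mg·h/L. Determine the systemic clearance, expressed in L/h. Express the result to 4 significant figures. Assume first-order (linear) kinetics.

CL = F·Dose / AUC = 0.77 × 958 / 28.6 = 25.79 L/h

25.79 L/h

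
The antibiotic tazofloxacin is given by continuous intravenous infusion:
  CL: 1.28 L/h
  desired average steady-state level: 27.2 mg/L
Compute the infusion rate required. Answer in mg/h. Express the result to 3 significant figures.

34.8 mg/h

At steady state, infusion rate R₀ = Css × CL = 27.2 × 1.280 = 34.82 mg/h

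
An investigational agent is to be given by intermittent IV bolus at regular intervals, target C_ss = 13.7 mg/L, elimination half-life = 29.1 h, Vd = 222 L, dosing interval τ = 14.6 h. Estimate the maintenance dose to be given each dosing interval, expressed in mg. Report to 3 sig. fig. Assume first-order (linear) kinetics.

k = ln2 / t½ = 0.693147 / 29.1 = 0.02382 h⁻¹
CL = k × Vd = 0.02382 × 222 = 5.288 L/h
At steady state, Dose/τ = Css × CL.
Dose = Css × CL × τ = 13.7 × 5.288 × 14.6 = 1058 mg

1060 mg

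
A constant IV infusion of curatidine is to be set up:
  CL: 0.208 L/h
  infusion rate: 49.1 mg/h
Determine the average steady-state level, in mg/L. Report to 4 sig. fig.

236.1 mg/L

At steady state Css = R₀ / CL = 49.1 / 0.2080 = 236.1 mg/L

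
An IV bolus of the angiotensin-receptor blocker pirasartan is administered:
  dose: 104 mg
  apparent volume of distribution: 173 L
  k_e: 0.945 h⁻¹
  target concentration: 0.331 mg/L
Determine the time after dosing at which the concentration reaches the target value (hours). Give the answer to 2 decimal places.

0.63 h

C₀ = Dose / Vd = 104.0 / 173 = 0.6012 mg/L
t = ln(C₀ / C) / k = ln(0.6012 / 0.331) / 0.9450
  = ln(1.816) / 0.9450 = 0.5966 / 0.9450 = 0.6313 h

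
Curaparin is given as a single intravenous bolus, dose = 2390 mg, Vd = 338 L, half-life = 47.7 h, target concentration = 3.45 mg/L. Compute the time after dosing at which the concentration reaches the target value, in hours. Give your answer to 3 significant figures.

49.4 h

C₀ = Dose / Vd = 2390 / 338 = 7.071 mg/L
k = ln2 / t½ = 0.693147 / 47.7 = 0.01453 h⁻¹
t = ln(C₀ / C) / k = ln(7.071 / 3.45) / 0.01453
  = ln(2.050) / 0.01453 = 0.7178 / 0.01453 = 49.40 h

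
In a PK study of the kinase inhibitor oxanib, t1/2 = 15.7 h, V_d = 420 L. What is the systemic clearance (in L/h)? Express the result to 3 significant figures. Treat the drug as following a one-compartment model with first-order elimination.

18.5 L/h

k = ln2 / t½ = 0.693147 / 15.7 = 0.04415 h⁻¹
CL = k × Vd = 0.04415 × 420 = 18.54 L/h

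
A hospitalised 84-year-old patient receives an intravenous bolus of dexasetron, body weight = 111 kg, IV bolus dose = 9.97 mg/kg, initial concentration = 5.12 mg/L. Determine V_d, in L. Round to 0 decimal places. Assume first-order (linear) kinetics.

216 L

Dose = 9.97 × 111 = 1107 mg
Vd = Dose / C₀ = 1107 / 5.12 = 216.2 L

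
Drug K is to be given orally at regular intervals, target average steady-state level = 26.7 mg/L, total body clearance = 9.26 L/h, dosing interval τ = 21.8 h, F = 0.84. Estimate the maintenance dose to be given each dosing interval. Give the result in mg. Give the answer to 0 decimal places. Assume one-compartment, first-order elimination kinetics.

6417 mg

At steady state, F × (Dose/τ) = Css × CL.
Dose = Css × CL × τ / F = 26.7 × 9.260 × 21.8 / 0.84 = 6417 mg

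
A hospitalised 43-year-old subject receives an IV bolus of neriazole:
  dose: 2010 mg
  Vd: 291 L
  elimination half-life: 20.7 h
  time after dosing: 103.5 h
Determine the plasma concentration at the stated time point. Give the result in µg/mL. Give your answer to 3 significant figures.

C₀ = Dose / Vd = 2010 / 291 = 6.907 mg/L
k = ln2 / t½ = 0.693147 / 20.7 = 0.03349 h⁻¹
t / t½ = 103.5 / 20.7 = 5 half-lives
C = C₀ × (1/2)^5 = 6.907 × 0.03125 = 0.2158 mg/L
(0.2158 mg/L = 0.2158 µg/mL)

0.216 µg/mL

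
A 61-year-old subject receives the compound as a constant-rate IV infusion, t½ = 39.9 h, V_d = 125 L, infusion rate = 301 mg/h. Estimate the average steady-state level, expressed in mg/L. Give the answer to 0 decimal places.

k = ln2 / t½ = 0.693147 / 39.9 = 0.01737 h⁻¹
CL = k × Vd = 0.01737 × 125 = 2.171 L/h
At steady state Css = R₀ / CL = 301 / 2.171 = 138.6 mg/L

139 mg/L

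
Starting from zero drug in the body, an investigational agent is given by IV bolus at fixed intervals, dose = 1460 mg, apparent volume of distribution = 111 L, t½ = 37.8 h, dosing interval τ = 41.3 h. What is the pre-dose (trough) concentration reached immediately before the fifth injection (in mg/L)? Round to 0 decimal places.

11 mg/L

C₀ per dose = Dose / Vd = 1460 / 111 = 13.15 mg/L
k = ln2 / t½ = 0.693147 / 37.8 = 0.01834 h⁻¹
Fraction remaining after one interval: r = e^(−kτ) = e^(−0.01834 × 41.3) = 0.4689
Before dose 5, 4 doses have been given (aged 1τ, 2τ, 3τ, 4τ).
C_trough = C₀ × (r + r² + … + r^4) = C₀ × r(1−r^4)/(1−r)
        = 13.15 × 0.4689 × (1 − 0.04834) / (1 − 0.4689) = 11.05 mg/L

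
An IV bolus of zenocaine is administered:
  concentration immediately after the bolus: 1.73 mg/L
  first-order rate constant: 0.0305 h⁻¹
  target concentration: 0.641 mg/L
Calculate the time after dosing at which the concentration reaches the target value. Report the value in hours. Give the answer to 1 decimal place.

32.6 h

t = ln(C₀ / C) / k = ln(1.730 / 0.641) / 0.03050
  = ln(2.699) / 0.03050 = 0.9929 / 0.03050 = 32.55 h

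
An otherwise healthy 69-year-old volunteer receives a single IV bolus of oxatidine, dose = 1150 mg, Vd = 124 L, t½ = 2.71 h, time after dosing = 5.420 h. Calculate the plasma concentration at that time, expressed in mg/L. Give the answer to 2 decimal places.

2.32 mg/L

C₀ = Dose / Vd = 1150 / 124 = 9.274 mg/L
k = ln2 / t½ = 0.693147 / 2.71 = 0.2558 h⁻¹
t / t½ = 5.420 / 2.71 = 2 half-lives
C = C₀ × (1/2)^2 = 9.274 × 0.2500 = 2.319 mg/L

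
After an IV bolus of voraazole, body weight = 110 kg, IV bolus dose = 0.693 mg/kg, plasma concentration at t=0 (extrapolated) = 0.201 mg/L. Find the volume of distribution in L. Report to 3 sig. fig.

Dose = 0.693 × 110 = 76.23 mg
Vd = Dose / C₀ = 76.23 / 0.201 = 379.3 L

379 L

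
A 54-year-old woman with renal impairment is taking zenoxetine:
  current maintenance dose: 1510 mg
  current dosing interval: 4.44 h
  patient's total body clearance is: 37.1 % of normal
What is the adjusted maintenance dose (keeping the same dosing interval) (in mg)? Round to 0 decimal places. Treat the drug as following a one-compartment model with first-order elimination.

560 mg

To keep the same average steady-state level, dosing rate must scale with clearance.
CL ratio = 37.1 / 100 = 0.3710
New dose (same interval) = 1510 × 0.3710 = 560.2 mg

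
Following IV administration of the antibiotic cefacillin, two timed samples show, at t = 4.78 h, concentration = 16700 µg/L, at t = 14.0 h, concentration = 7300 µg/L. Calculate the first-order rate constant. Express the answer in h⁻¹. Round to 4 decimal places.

k = ln(C₁/C₂) / (t₂ − t₁) = ln(16700/7300) / (14.0 − 4.78)
  = 0.8275 / 9.220 = 0.08975 h⁻¹

0.0898 h⁻¹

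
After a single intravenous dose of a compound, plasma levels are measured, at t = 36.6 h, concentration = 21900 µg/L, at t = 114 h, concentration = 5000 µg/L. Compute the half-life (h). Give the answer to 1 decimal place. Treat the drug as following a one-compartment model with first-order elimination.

k = ln(C₁/C₂) / (t₂ − t₁) = ln(21900/5000) / (114 − 36.6)
  = 1.477 / 77.40 = 0.01908 h⁻¹
t½ = ln2 / k = 0.693147 / 0.01908 = 36.33 h

36.3 h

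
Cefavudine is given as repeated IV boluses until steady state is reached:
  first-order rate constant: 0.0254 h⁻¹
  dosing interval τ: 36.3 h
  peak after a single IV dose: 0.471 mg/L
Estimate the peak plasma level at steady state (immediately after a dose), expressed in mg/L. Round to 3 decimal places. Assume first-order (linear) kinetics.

e^(−kτ) = e^(−0.02540 × 36.3) = 0.3977
Accumulation ratio R = 1 / (1 − e^(−kτ)) = 1 / (1 − 0.3977) = 1.660
Steady-state peak = C₀ × R = 0.471 × 1.660 = 0.7819 mg/L

0.782 mg/L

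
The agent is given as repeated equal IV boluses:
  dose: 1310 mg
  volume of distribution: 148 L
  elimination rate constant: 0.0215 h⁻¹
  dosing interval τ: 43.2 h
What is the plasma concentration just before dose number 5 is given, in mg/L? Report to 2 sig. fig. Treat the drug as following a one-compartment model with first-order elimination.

C₀ per dose = Dose / Vd = 1310 / 148 = 8.851 mg/L
Fraction remaining after one interval: r = e^(−kτ) = e^(−0.02150 × 43.2) = 0.3950
Before dose 5, 4 doses have been given (aged 1τ, 2τ, 3τ, 4τ).
C_trough = C₀ × (r + r² + … + r^4) = C₀ × r(1−r^4)/(1−r)
        = 8.851 × 0.3950 × (1 − 0.02434) / (1 − 0.3950) = 5.638 mg/L

5.6 mg/L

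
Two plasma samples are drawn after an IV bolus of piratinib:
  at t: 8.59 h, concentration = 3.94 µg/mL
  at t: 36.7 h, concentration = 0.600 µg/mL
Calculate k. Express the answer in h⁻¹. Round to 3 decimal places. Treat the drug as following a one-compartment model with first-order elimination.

k = ln(C₁/C₂) / (t₂ − t₁) = ln(3.94/0.600) / (36.7 − 8.59)
  = 1.882 / 28.11 = 0.06695 h⁻¹

0.067 h⁻¹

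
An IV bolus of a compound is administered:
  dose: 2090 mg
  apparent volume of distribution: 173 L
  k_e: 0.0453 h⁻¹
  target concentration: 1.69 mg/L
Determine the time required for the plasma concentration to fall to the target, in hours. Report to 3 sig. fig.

43.4 h

C₀ = Dose / Vd = 2090 / 173 = 12.08 mg/L
t = ln(C₀ / C) / k = ln(12.08 / 1.69) / 0.04530
  = ln(7.148) / 0.04530 = 1.967 / 0.04530 = 43.42 h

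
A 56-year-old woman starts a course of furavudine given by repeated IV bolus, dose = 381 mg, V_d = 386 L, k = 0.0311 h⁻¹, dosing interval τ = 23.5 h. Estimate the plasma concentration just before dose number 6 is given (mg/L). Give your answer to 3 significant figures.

0.893 mg/L

C₀ per dose = Dose / Vd = 381 / 386 = 0.9870 mg/L
Fraction remaining after one interval: r = e^(−kτ) = e^(−0.03110 × 23.5) = 0.4815
Before dose 6, 5 doses have been given (aged 1τ, 2τ, 3τ, 4τ, 5τ).
C_trough = C₀ × (r + r² + … + r^5) = C₀ × r(1−r^5)/(1−r)
        = 0.9870 × 0.4815 × (1 − 0.02588) / (1 − 0.4815) = 0.8928 mg/L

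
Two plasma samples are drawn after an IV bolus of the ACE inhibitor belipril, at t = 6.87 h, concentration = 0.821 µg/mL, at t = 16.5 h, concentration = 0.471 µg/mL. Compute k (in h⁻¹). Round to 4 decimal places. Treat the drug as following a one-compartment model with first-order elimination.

k = ln(C₁/C₂) / (t₂ − t₁) = ln(0.821/0.471) / (16.5 − 6.87)
  = 0.5557 / 9.630 = 0.05771 h⁻¹

0.0577 h⁻¹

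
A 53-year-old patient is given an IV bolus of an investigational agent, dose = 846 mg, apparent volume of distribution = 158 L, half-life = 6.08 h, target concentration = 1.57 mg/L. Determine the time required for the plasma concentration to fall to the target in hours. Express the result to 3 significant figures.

C₀ = Dose / Vd = 846.0 / 158 = 5.354 mg/L
k = ln2 / t½ = 0.693147 / 6.08 = 0.1140 h⁻¹
t = ln(C₀ / C) / k = ln(5.354 / 1.57) / 0.1140
  = ln(3.410) / 0.1140 = 1.227 / 0.1140 = 10.76 h

10.8 h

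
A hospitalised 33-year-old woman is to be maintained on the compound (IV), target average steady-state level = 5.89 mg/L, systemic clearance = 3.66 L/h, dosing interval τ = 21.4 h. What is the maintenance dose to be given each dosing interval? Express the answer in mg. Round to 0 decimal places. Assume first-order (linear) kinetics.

At steady state, Dose/τ = Css × CL.
Dose = Css × CL × τ = 5.89 × 3.660 × 21.4 = 461.3 mg

461 mg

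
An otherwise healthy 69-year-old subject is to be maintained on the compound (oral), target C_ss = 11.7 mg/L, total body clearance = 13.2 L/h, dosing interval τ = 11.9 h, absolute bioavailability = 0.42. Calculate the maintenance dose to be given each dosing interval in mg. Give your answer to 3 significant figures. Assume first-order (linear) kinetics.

4380 mg

At steady state, F × (Dose/τ) = Css × CL.
Dose = Css × CL × τ / F = 11.7 × 13.20 × 11.9 / 0.42 = 4376 mg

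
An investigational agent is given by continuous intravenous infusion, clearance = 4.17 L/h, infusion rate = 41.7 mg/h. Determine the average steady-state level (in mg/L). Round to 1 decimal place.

10.0 mg/L

At steady state Css = R₀ / CL = 41.7 / 4.170 = 10.00 mg/L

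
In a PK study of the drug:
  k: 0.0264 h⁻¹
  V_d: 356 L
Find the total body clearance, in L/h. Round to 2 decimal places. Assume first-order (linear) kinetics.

9.40 L/h

CL = k × Vd = 0.0264 × 356 = 9.398 L/h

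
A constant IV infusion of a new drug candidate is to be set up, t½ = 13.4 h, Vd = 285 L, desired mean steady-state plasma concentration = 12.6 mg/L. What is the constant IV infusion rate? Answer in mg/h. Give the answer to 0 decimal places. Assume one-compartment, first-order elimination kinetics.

k = ln2 / t½ = 0.693147 / 13.4 = 0.05173 h⁻¹
CL = k × Vd = 0.05173 × 285 = 14.74 L/h
At steady state, infusion rate R₀ = Css × CL = 12.6 × 14.74 = 185.7 mg/h

186 mg/h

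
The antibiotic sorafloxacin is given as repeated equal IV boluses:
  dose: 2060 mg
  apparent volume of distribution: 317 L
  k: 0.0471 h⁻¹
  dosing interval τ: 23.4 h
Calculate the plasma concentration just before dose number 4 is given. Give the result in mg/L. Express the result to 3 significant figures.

3.11 mg/L

C₀ per dose = Dose / Vd = 2060 / 317 = 6.498 mg/L
Fraction remaining after one interval: r = e^(−kτ) = e^(−0.04710 × 23.4) = 0.3322
Before dose 4, 3 doses have been given (aged 1τ, 2τ, 3τ).
C_trough = C₀ × (r + r² + … + r^3) = C₀ × r(1−r^3)/(1−r)
        = 6.498 × 0.3322 × (1 − 0.03666) / (1 − 0.3322) = 3.114 mg/L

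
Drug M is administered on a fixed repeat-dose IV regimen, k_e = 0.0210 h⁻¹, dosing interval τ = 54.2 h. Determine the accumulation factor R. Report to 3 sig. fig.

1.47

e^(−kτ) = e^(−0.02100 × 54.2) = 0.3204
Accumulation ratio R = 1 / (1 − e^(−kτ)) = 1 / (1 − 0.3204) = 1.471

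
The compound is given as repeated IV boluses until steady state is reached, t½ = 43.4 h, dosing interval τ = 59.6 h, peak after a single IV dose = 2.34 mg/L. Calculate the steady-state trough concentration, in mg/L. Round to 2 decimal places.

k = ln2 / t½ = 0.693147 / 43.4 = 0.01597 h⁻¹
e^(−kτ) = e^(−0.01597 × 59.6) = 0.3860
Accumulation ratio R = 1 / (1 − e^(−kτ)) = 1 / (1 − 0.3860) = 1.629
Steady-state trough = C₀ × R × e^(−kτ) = 2.34 × 1.629 × 0.3860 = 1.471 mg/L

1.47 mg/L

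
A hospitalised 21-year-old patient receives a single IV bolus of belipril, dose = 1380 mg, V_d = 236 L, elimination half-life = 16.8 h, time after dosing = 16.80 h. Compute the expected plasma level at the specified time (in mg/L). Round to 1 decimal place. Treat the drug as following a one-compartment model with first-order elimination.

2.9 mg/L

C₀ = Dose / Vd = 1380 / 236 = 5.847 mg/L
k = ln2 / t½ = 0.693147 / 16.8 = 0.04126 h⁻¹
t / t½ = 16.80 / 16.8 = 1 half-lives
C = C₀ × (1/2)^1 = 5.847 × 0.5000 = 2.924 mg/L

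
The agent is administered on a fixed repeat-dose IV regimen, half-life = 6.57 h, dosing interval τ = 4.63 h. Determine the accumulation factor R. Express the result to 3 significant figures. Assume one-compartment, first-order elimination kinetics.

k = ln2 / t½ = 0.693147 / 6.57 = 0.1055 h⁻¹
e^(−kτ) = e^(−0.1055 × 4.63) = 0.6136
Accumulation ratio R = 1 / (1 − e^(−kτ)) = 1 / (1 − 0.6136) = 2.588

2.59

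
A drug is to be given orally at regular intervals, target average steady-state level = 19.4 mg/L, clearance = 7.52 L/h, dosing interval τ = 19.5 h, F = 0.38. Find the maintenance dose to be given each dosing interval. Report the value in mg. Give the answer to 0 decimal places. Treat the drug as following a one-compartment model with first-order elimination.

7486 mg

At steady state, F × (Dose/τ) = Css × CL.
Dose = Css × CL × τ / F = 19.4 × 7.520 × 19.5 / 0.38 = 7486 mg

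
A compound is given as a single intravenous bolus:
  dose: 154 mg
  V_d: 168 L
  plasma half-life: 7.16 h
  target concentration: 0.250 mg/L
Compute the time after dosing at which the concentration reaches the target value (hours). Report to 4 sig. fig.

13.42 h

C₀ = Dose / Vd = 154.0 / 168 = 0.9167 mg/L
k = ln2 / t½ = 0.693147 / 7.16 = 0.09681 h⁻¹
t = ln(C₀ / C) / k = ln(0.9167 / 0.250) / 0.09681
  = ln(3.667) / 0.09681 = 1.299 / 0.09681 = 13.42 h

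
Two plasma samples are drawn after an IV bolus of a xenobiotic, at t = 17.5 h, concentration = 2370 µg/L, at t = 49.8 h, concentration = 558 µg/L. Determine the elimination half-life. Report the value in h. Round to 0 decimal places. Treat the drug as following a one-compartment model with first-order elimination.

15 h

k = ln(C₁/C₂) / (t₂ − t₁) = ln(2370/558) / (49.8 − 17.5)
  = 1.446 / 32.30 = 0.04477 h⁻¹
t½ = ln2 / k = 0.693147 / 0.04477 = 15.48 h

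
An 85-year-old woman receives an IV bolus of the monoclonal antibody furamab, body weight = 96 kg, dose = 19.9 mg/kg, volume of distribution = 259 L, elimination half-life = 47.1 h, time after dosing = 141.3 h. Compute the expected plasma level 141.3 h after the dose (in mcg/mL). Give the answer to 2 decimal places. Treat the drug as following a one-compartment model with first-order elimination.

0.92 mcg/mL

Total dose = 19.9 × 96 = 1910 mg
C₀ = Dose / Vd = 1910 / 259 = 7.375 mg/L
k = ln2 / t½ = 0.693147 / 47.1 = 0.01472 h⁻¹
t / t½ = 141.3 / 47.1 = 3 half-lives
C = C₀ × (1/2)^3 = 7.375 × 0.1250 = 0.9219 mg/L
(0.9219 mg/L = 0.9219 mcg/mL)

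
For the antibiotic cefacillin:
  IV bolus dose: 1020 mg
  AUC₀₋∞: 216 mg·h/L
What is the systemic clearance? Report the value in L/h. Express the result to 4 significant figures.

4.722 L/h

CL = Dose / AUC = 1020 / 216 = 4.722 L/h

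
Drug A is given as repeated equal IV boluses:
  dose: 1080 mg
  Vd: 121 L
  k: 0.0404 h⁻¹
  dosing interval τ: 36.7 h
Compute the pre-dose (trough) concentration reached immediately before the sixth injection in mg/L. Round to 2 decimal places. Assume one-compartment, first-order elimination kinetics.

2.62 mg/L

C₀ per dose = Dose / Vd = 1080 / 121 = 8.926 mg/L
Fraction remaining after one interval: r = e^(−kτ) = e^(−0.04040 × 36.7) = 0.2270
Before dose 6, 5 doses have been given (aged 1τ, 2τ, 3τ, 4τ, 5τ).
C_trough = C₀ × (r + r² + … + r^5) = C₀ × r(1−r^5)/(1−r)
        = 8.926 × 0.2270 × (1 − 0.0006027) / (1 − 0.2270) = 2.620 mg/L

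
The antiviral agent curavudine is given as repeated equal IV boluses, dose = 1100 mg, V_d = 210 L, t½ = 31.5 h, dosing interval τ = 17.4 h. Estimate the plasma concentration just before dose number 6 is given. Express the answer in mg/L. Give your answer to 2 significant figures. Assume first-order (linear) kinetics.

C₀ per dose = Dose / Vd = 1100 / 210 = 5.238 mg/L
k = ln2 / t½ = 0.693147 / 31.5 = 0.02200 h⁻¹
Fraction remaining after one interval: r = e^(−kτ) = e^(−0.02200 × 17.4) = 0.6819
Before dose 6, 5 doses have been given (aged 1τ, 2τ, 3τ, 4τ, 5τ).
C_trough = C₀ × (r + r² + … + r^5) = C₀ × r(1−r^5)/(1−r)
        = 5.238 × 0.6819 × (1 − 0.1474) / (1 − 0.6819) = 9.573 mg/L

9.6 mg/L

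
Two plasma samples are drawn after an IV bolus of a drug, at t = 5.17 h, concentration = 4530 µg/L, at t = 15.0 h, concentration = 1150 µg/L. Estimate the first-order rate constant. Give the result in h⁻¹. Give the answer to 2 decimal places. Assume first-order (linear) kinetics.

0.14 h⁻¹

k = ln(C₁/C₂) / (t₂ − t₁) = ln(4530/1150) / (15.0 − 5.17)
  = 1.371 / 9.830 = 0.1395 h⁻¹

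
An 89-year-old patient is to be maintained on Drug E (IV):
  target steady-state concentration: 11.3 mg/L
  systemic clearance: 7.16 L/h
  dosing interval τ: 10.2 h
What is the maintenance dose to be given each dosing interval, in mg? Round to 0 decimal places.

825 mg

At steady state, Dose/τ = Css × CL.
Dose = Css × CL × τ = 11.3 × 7.160 × 10.2 = 825.3 mg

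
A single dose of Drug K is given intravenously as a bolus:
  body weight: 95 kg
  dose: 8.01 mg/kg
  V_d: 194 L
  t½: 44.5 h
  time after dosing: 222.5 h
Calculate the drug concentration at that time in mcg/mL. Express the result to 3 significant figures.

0.123 mcg/mL

Total dose = 8.01 × 95 = 761.0 mg
C₀ = Dose / Vd = 761.0 / 194 = 3.923 mg/L
k = ln2 / t½ = 0.693147 / 44.5 = 0.01558 h⁻¹
t / t½ = 222.5 / 44.5 = 5 half-lives
C = C₀ × (1/2)^5 = 3.923 × 0.03125 = 0.1226 mg/L
(0.1226 mg/L = 0.1226 mcg/mL)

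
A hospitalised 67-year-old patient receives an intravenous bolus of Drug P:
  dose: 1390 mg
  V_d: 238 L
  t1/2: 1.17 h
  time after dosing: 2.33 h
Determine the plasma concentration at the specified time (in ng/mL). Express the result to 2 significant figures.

C₀ = Dose / Vd = 1390 / 238 = 5.840 mg/L
k = ln2 / t½ = 0.693147 / 1.17 = 0.5924 h⁻¹
C = C₀ · e^(−k·t) = 5.840 × e^(−0.5924 × 2.33)
  = 5.840 × 0.2515 = 1.469 mg/L
Convert: 1.469 mg/L × 1000 = 1469 ng/mL

1500 ng/mL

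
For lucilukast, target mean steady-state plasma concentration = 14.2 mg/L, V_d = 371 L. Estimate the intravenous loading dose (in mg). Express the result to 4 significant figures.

LD = Css × Vd = 14.2 × 371 = 5268 mg

5268 mg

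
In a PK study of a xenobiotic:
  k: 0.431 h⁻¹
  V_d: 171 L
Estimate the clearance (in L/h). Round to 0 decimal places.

CL = k × Vd = 0.431 × 171 = 73.70 L/h

74 L/h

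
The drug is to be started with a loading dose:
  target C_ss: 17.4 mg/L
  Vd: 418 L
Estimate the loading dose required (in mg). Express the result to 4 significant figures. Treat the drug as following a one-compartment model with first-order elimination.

LD = Css × Vd = 17.4 × 418 = 7273 mg

7273 mg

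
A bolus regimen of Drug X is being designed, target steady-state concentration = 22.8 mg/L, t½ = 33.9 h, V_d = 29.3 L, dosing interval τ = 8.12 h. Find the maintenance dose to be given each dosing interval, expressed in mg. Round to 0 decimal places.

k = ln2 / t½ = 0.693147 / 33.9 = 0.02045 h⁻¹
CL = k × Vd = 0.02045 × 29.3 = 0.5992 L/h
At steady state, Dose/τ = Css × CL.
Dose = Css × CL × τ = 22.8 × 0.5992 × 8.12 = 110.9 mg

111 mg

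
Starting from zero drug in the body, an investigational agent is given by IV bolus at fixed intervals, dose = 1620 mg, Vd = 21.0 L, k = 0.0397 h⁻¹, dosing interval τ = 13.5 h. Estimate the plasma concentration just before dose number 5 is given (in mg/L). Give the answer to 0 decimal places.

C₀ per dose = Dose / Vd = 1620 / 21.0 = 77.14 mg/L
Fraction remaining after one interval: r = e^(−kτ) = e^(−0.03970 × 13.5) = 0.5851
Before dose 5, 4 doses have been given (aged 1τ, 2τ, 3τ, 4τ).
C_trough = C₀ × (r + r² + … + r^4) = C₀ × r(1−r^4)/(1−r)
        = 77.14 × 0.5851 × (1 − 0.1172) / (1 − 0.5851) = 96.03 mg/L

96 mg/L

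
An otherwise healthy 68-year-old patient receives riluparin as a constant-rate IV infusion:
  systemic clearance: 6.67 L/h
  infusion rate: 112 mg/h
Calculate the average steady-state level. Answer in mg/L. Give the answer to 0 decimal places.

17 mg/L

At steady state Css = R₀ / CL = 112 / 6.670 = 16.79 mg/L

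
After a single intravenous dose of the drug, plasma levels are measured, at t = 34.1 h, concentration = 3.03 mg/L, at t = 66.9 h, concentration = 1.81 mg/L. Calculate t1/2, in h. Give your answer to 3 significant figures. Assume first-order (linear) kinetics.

44.1 h

k = ln(C₁/C₂) / (t₂ − t₁) = ln(3.03/1.81) / (66.9 − 34.1)
  = 0.5152 / 32.80 = 0.01571 h⁻¹
t½ = ln2 / k = 0.693147 / 0.01571 = 44.12 h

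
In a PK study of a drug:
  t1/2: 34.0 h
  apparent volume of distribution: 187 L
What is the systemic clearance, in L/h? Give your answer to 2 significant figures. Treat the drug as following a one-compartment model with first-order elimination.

3.8 L/h

k = ln2 / t½ = 0.693147 / 34.0 = 0.02039 h⁻¹
CL = k × Vd = 0.02039 × 187 = 3.813 L/h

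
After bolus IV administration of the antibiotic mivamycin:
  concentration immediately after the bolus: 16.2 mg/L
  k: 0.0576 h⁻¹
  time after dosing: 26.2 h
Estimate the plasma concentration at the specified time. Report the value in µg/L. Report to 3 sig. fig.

3580 µg/L

C = C₀ · e^(−k·t) = 16.20 × e^(−0.05760 × 26.2)
  = 16.20 × 0.2211 = 3.582 mg/L
Convert: 3.582 mg/L × 1000 = 3582 µg/L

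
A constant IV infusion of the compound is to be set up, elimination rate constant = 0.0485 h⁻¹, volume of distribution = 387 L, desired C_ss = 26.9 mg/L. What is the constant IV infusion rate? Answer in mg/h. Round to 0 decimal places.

CL = k × Vd = 0.04850 × 387 = 18.77 L/h
At steady state, infusion rate R₀ = Css × CL = 26.9 × 18.77 = 504.9 mg/h

505 mg/h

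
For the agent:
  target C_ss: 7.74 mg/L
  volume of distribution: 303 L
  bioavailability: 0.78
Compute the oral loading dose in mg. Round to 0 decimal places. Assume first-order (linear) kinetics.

3007 mg

LD = Css × Vd / F = 7.74 × 303 / 0.78 = 3007 mg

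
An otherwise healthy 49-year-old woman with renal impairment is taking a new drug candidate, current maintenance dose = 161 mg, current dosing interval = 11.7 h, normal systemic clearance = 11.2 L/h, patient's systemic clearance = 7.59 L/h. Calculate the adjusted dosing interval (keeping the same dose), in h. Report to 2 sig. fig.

To keep the same average steady-state level, dosing rate must scale with clearance.
CL ratio = 7.59 / 11.2 = 0.6777
New interval (same dose) = 11.7 / 0.6777 = 17.26 h

17 h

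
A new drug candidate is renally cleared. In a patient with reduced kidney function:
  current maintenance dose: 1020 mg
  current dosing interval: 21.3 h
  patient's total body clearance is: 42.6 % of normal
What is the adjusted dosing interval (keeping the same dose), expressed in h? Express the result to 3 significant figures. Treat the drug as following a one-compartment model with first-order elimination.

To keep the same average steady-state level, dosing rate must scale with clearance.
CL ratio = 42.6 / 100 = 0.4260
New interval (same dose) = 21.3 / 0.4260 = 50.00 h

50.0 h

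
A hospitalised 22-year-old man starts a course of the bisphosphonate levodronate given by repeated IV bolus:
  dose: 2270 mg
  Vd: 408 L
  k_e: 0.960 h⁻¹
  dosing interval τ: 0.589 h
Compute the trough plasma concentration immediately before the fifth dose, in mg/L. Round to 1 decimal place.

6.6 mg/L

C₀ per dose = Dose / Vd = 2270 / 408 = 5.564 mg/L
Fraction remaining after one interval: r = e^(−kτ) = e^(−0.9600 × 0.589) = 0.5681
Before dose 5, 4 doses have been given (aged 1τ, 2τ, 3τ, 4τ).
C_trough = C₀ × (r + r² + … + r^4) = C₀ × r(1−r^4)/(1−r)
        = 5.564 × 0.5681 × (1 − 0.1042) / (1 − 0.5681) = 6.556 mg/L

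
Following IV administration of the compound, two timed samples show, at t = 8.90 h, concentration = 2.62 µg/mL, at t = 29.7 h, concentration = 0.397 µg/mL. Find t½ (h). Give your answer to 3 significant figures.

7.64 h

k = ln(C₁/C₂) / (t₂ − t₁) = ln(2.62/0.397) / (29.7 − 8.90)
  = 1.887 / 20.80 = 0.09072 h⁻¹
t½ = ln2 / k = 0.693147 / 0.09072 = 7.641 h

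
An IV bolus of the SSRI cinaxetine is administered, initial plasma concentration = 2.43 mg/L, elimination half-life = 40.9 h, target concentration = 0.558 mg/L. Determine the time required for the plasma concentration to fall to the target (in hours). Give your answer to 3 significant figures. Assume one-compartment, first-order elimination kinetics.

86.8 h

k = ln2 / t½ = 0.693147 / 40.9 = 0.01695 h⁻¹
t = ln(C₀ / C) / k = ln(2.430 / 0.558) / 0.01695
  = ln(4.355) / 0.01695 = 1.471 / 0.01695 = 86.78 h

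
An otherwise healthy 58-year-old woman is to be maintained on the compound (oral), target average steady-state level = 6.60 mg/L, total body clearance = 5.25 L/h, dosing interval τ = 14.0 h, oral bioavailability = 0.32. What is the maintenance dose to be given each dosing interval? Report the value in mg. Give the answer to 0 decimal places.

1516 mg

At steady state, F × (Dose/τ) = Css × CL.
Dose = Css × CL × τ / F = 6.60 × 5.250 × 14.0 / 0.32 = 1516 mg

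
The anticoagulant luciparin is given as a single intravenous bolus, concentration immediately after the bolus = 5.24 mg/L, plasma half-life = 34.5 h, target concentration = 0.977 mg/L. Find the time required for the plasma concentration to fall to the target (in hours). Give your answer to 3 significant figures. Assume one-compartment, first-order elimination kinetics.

83.6 h

k = ln2 / t½ = 0.693147 / 34.5 = 0.02009 h⁻¹
t = ln(C₀ / C) / k = ln(5.240 / 0.977) / 0.02009
  = ln(5.363) / 0.02009 = 1.680 / 0.02009 = 83.62 h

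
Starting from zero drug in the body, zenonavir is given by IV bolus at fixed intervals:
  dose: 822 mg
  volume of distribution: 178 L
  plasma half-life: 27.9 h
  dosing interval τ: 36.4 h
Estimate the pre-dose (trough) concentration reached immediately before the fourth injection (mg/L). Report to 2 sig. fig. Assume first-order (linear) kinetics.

2.9 mg/L

C₀ per dose = Dose / Vd = 822 / 178 = 4.618 mg/L
k = ln2 / t½ = 0.693147 / 27.9 = 0.02484 h⁻¹
Fraction remaining after one interval: r = e^(−kτ) = e^(−0.02484 × 36.4) = 0.4049
Before dose 4, 3 doses have been given (aged 1τ, 2τ, 3τ).
C_trough = C₀ × (r + r² + … + r^3) = C₀ × r(1−r^3)/(1−r)
        = 4.618 × 0.4049 × (1 − 0.06638) / (1 − 0.4049) = 2.933 mg/L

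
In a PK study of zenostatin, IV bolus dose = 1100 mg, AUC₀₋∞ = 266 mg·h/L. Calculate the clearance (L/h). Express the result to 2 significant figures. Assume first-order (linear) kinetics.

4.1 L/h

CL = Dose / AUC = 1100 / 266 = 4.135 L/h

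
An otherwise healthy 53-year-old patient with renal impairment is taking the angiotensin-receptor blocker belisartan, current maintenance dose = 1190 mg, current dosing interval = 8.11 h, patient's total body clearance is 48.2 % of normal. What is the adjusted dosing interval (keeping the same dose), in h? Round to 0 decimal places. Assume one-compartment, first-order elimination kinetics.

To keep the same average steady-state level, dosing rate must scale with clearance.
CL ratio = 48.2 / 100 = 0.4820
New interval (same dose) = 8.11 / 0.4820 = 16.83 h

17 h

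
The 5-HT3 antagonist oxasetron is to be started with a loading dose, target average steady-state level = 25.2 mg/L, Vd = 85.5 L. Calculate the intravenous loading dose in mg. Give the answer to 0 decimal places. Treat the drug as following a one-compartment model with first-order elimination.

LD = Css × Vd = 25.2 × 85.5 = 2155 mg

2155 mg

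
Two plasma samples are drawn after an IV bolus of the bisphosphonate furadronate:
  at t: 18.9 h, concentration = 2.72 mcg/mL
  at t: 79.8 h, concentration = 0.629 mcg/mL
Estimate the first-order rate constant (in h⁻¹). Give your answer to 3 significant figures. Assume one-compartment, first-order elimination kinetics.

0.0240 h⁻¹

k = ln(C₁/C₂) / (t₂ − t₁) = ln(2.72/0.629) / (79.8 − 18.9)
  = 1.464 / 60.90 = 0.02404 h⁻¹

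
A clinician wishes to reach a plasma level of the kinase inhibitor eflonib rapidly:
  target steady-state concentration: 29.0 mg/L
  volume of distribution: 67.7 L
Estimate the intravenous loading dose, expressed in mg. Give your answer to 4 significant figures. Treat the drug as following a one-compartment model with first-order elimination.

1963 mg

LD = Css × Vd = 29.0 × 67.7 = 1963 mg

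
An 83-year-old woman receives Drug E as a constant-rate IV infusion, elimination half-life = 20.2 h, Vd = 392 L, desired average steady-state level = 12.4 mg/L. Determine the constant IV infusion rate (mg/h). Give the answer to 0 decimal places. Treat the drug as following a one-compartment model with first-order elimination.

167 mg/h

k = ln2 / t½ = 0.693147 / 20.2 = 0.03431 h⁻¹
CL = k × Vd = 0.03431 × 392 = 13.45 L/h
At steady state, infusion rate R₀ = Css × CL = 12.4 × 13.45 = 166.8 mg/h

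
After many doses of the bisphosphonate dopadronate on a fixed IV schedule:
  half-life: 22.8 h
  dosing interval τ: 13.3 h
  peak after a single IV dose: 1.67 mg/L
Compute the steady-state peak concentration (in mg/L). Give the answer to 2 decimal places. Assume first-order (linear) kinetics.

5.02 mg/L

k = ln2 / t½ = 0.693147 / 22.8 = 0.03040 h⁻¹
e^(−kτ) = e^(−0.03040 × 13.3) = 0.6674
Accumulation ratio R = 1 / (1 − e^(−kτ)) = 1 / (1 − 0.6674) = 3.007
Steady-state peak = C₀ × R = 1.67 × 3.007 = 5.022 mg/L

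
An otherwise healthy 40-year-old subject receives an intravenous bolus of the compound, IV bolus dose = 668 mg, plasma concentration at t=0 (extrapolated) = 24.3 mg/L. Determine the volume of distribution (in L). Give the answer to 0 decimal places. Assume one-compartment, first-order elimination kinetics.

27 L

Vd = Dose / C₀ = 668.0 / 24.3 = 27.49 L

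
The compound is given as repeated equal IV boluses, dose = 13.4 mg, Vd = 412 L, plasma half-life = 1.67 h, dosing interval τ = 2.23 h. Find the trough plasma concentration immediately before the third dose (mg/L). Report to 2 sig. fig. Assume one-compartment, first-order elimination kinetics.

C₀ per dose = Dose / Vd = 13.4 / 412 = 0.03252 mg/L
k = ln2 / t½ = 0.693147 / 1.67 = 0.4151 h⁻¹
Fraction remaining after one interval: r = e^(−kτ) = e^(−0.4151 × 2.23) = 0.3963
Before dose 3, 2 doses have been given (aged 1τ, 2τ).
C_trough = C₀ × (r + r²) = 0.03252 × (0.3963 + 0.1571) = 0.01800 mg/L

0.018 mg/L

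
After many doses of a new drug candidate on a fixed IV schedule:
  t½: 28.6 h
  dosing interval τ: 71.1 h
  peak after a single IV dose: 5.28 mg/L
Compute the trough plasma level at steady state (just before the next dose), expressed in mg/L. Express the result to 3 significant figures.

k = ln2 / t½ = 0.693147 / 28.6 = 0.02424 h⁻¹
e^(−kτ) = e^(−0.02424 × 71.1) = 0.1784
Accumulation ratio R = 1 / (1 − e^(−kτ)) = 1 / (1 − 0.1784) = 1.217
Steady-state trough = C₀ × R × e^(−kτ) = 5.28 × 1.217 × 0.1784 = 1.146 mg/L

1.15 mg/L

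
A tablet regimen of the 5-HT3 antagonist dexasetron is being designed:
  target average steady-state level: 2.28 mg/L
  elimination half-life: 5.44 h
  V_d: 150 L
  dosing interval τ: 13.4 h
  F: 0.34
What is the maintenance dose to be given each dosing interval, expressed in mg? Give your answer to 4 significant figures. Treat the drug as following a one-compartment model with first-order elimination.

k = ln2 / t½ = 0.693147 / 5.44 = 0.1274 h⁻¹
CL = k × Vd = 0.1274 × 150 = 19.11 L/h
At steady state, F × (Dose/τ) = Css × CL.
Dose = Css × CL × τ / F = 2.28 × 19.11 × 13.4 / 0.34 = 1717 mg

1717 mg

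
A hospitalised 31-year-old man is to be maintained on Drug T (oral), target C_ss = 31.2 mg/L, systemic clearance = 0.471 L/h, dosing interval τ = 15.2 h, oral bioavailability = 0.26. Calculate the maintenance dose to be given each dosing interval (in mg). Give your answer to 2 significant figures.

860 mg

At steady state, F × (Dose/τ) = Css × CL.
Dose = Css × CL × τ / F = 31.2 × 0.4710 × 15.2 / 0.26 = 859.1 mg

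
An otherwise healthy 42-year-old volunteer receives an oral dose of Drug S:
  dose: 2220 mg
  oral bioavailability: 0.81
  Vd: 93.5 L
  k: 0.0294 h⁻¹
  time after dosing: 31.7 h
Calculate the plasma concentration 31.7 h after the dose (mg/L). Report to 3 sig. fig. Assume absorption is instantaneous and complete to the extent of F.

Amount reaching circulation = F × Dose = 0.81 × 2220 = 1798 mg
C₀ = F·Dose / Vd = 1798 / 93.5 = 19.23 mg/L
C = C₀ · e^(−k·t) = 19.23 × e^(−0.02940 × 31.7)
  = 19.23 × 0.3938 = 7.573 mg/L

7.57 mg/L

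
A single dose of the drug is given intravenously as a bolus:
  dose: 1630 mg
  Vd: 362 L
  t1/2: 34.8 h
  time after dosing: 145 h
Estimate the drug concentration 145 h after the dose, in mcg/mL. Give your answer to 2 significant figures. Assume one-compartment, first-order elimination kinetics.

0.25 mcg/mL

C₀ = Dose / Vd = 1630 / 362 = 4.503 mg/L
k = ln2 / t½ = 0.693147 / 34.8 = 0.01992 h⁻¹
C = C₀ · e^(−k·t) = 4.503 × e^(−0.01992 × 145)
  = 4.503 × 0.05567 = 0.2507 mg/L
(0.2507 mg/L = 0.2507 mcg/mL)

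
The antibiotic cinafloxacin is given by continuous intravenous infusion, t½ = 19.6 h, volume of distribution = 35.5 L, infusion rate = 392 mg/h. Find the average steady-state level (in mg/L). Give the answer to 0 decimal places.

312 mg/L

k = ln2 / t½ = 0.693147 / 19.6 = 0.03536 h⁻¹
CL = k × Vd = 0.03536 × 35.5 = 1.255 L/h
At steady state Css = R₀ / CL = 392 / 1.255 = 312.4 mg/L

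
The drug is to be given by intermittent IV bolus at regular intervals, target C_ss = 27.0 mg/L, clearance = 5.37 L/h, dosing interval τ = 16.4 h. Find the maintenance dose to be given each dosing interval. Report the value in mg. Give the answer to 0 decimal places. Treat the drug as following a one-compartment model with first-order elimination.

At steady state, Dose/τ = Css × CL.
Dose = Css × CL × τ = 27.0 × 5.370 × 16.4 = 2378 mg

2378 mg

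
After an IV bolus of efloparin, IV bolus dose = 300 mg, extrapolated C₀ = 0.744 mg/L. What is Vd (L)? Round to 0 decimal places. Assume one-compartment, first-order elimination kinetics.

Vd = Dose / C₀ = 300.0 / 0.744 = 403.2 L

403 L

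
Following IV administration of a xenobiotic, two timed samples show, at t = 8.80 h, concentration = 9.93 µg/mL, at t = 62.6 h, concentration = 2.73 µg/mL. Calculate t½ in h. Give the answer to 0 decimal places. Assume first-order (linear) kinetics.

29 h

k = ln(C₁/C₂) / (t₂ − t₁) = ln(9.93/2.73) / (62.6 − 8.80)
  = 1.291 / 53.80 = 0.02400 h⁻¹
t½ = ln2 / k = 0.693147 / 0.02400 = 28.88 h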